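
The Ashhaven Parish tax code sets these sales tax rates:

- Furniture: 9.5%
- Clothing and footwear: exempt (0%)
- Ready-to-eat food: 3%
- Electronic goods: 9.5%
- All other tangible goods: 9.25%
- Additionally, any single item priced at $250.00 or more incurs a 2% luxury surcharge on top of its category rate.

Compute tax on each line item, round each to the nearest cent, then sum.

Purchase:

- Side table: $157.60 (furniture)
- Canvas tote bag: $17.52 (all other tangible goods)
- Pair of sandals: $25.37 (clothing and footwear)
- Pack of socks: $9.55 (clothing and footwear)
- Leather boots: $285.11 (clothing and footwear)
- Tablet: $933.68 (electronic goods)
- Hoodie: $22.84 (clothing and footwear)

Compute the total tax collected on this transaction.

$129.66

Side table $157.60: furniture → 9.5% → $14.97
Canvas tote bag $17.52: all other tangible goods → 9.25% → $1.62
Pair of sandals $25.37: clothing and footwear → 0% → $0.00
Pack of socks $9.55: clothing and footwear → 0% → $0.00
Leather boots $285.11: clothing and footwear → 0% + 2% surcharge = 2% → $5.70
Tablet $933.68: electronic goods → 9.5% + 2% surcharge = 11.5% → $107.37
Hoodie $22.84: clothing and footwear → 0% → $0.00
Total tax = $14.97 + $1.62 + $5.70 + $107.37 = $129.66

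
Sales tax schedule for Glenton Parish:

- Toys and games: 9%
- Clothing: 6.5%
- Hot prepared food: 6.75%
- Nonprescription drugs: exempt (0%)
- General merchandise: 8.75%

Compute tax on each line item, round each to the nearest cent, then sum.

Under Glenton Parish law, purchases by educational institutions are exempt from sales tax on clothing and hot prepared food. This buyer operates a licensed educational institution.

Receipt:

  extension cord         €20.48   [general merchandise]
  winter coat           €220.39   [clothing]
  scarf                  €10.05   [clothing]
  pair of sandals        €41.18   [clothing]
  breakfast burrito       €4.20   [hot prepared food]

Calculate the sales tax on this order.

Extension cord €20.48: general merchandise → 8.75% → €1.79
Winter coat €220.39: clothing, buyer-exempt → 0% → €0.00
Scarf €10.05: clothing, buyer-exempt → 0% → €0.00
Pair of sandals €41.18: clothing, buyer-exempt → 0% → €0.00
Breakfast burrito €4.20: hot prepared food, buyer-exempt → 0% → €0.00
Total tax = €1.79

€1.79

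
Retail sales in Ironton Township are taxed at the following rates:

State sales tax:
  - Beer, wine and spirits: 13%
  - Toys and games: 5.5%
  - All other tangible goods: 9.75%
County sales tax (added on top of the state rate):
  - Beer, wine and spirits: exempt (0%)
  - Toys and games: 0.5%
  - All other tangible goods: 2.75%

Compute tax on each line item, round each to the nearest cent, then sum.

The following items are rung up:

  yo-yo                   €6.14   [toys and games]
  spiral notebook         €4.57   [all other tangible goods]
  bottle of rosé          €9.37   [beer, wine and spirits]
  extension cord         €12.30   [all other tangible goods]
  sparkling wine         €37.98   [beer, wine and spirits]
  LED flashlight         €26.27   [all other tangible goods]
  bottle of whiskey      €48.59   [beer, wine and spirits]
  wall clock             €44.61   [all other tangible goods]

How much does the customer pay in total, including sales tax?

€213.65

Yo-yo €6.14: toys and games → 5.5% + 0.5% county = 6% → €0.37
Spiral notebook €4.57: all other tangible goods → 9.75% + 2.75% county = 12.5% → €0.57
Bottle of rosé €9.37: beer, wine and spirits → 13% + 0% county = 13% → €1.22
Extension cord €12.30: all other tangible goods → 9.75% + 2.75% county = 12.5% → €1.54
Sparkling wine €37.98: beer, wine and spirits → 13% + 0% county = 13% → €4.94
LED flashlight €26.27: all other tangible goods → 9.75% + 2.75% county = 12.5% → €3.28
Bottle of whiskey €48.59: beer, wine and spirits → 13% + 0% county = 13% → €6.32
Wall clock €44.61: all other tangible goods → 9.75% + 2.75% county = 12.5% → €5.58
Subtotal = €189.83; tax = €23.82; total due = €213.65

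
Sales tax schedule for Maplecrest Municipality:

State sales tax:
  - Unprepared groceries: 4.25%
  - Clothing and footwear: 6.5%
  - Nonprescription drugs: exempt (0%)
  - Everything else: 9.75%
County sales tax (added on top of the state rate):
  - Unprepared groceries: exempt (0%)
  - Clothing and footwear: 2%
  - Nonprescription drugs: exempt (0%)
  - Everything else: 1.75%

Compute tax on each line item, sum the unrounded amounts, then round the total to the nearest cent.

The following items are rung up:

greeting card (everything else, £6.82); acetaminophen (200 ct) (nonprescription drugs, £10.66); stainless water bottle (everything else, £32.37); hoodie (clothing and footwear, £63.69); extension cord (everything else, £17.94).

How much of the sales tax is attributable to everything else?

Greeting card £6.82: everything else → 9.75% + 1.75% county = 11.5% → £0.7843
Stainless water bottle £32.37: everything else → 9.75% + 1.75% county = 11.5% → £3.72255
Extension cord £17.94: everything else → 9.75% + 1.75% county = 11.5% → £2.0631
Tax on everything else: unrounded sum = £6.56995 → £6.57

£6.57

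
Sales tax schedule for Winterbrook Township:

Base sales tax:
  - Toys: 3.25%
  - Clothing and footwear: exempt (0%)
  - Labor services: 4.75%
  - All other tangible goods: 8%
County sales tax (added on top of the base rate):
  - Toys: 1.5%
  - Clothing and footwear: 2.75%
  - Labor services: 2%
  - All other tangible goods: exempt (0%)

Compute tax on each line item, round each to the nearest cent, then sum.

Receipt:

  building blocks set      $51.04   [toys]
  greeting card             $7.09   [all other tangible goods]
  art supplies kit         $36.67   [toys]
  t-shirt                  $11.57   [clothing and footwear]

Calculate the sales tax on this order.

$5.05

Building blocks set $51.04: toys → 3.25% + 1.5% county = 4.75% → $2.42
Greeting card $7.09: all other tangible goods → 8% + 0% county = 8% → $0.57
Art supplies kit $36.67: toys → 3.25% + 1.5% county = 4.75% → $1.74
T-shirt $11.57: clothing and footwear → 0% + 2.75% county = 2.75% → $0.32
Total tax = $2.42 + $0.57 + $1.74 + $0.32 = $5.05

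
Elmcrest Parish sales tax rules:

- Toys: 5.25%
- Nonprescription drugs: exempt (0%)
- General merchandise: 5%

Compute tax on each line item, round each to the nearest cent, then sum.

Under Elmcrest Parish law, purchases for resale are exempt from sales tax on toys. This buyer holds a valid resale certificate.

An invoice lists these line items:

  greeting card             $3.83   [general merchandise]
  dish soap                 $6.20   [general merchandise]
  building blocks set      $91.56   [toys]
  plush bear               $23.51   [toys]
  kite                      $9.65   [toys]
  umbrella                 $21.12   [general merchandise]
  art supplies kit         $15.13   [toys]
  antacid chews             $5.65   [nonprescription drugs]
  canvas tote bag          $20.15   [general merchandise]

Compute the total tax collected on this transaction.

Greeting card $3.83: general merchandise → 5% → $0.19
Dish soap $6.20: general merchandise → 5% → $0.31
Building blocks set $91.56: toys, buyer-exempt → 0% → $0.00
Plush bear $23.51: toys, buyer-exempt → 0% → $0.00
Kite $9.65: toys, buyer-exempt → 0% → $0.00
Umbrella $21.12: general merchandise → 5% → $1.06
Art supplies kit $15.13: toys, buyer-exempt → 0% → $0.00
Antacid chews $5.65: nonprescription drugs → 0% → $0.00
Canvas tote bag $20.15: general merchandise → 5% → $1.01
Total tax = $0.19 + $0.31 + $1.06 + $1.01 = $2.57

$2.57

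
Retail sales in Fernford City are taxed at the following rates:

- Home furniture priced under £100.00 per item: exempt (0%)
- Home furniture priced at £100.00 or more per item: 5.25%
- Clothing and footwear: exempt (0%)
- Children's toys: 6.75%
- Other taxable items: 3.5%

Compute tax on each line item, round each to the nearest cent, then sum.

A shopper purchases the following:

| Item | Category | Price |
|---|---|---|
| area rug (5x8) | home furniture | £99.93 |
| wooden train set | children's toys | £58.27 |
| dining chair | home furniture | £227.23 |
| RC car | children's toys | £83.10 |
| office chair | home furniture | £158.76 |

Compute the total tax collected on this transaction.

Area rug (5x8) £99.93: home furniture, under £100.00 → 0% → £0.00
Wooden train set £58.27: children's toys → 6.75% → £3.93
Dining chair £227.23: home furniture, £100.00 or more → 5.25% → £11.93
RC car £83.10: children's toys → 6.75% → £5.61
Office chair £158.76: home furniture, £100.00 or more → 5.25% → £8.33
Total tax = £3.93 + £11.93 + £5.61 + £8.33 = £29.80

£29.80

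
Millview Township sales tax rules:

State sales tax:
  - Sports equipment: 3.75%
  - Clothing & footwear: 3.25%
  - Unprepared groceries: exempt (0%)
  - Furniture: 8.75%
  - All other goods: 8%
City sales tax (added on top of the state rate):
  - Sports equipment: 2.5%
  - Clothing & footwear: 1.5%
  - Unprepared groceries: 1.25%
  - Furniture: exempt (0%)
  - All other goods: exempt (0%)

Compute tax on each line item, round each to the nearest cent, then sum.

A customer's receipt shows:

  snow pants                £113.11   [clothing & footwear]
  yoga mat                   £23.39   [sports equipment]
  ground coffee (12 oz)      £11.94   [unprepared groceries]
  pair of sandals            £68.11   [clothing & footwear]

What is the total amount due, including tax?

Snow pants £113.11: clothing & footwear → 3.25% + 1.5% city = 4.75% → £5.37
Yoga mat £23.39: sports equipment → 3.75% + 2.5% city = 6.25% → £1.46
Ground coffee (12 oz) £11.94: unprepared groceries → 0% + 1.25% city = 1.25% → £0.15
Pair of sandals £68.11: clothing & footwear → 3.25% + 1.5% city = 4.75% → £3.24
Subtotal = £216.55; tax = £10.22; total due = £226.77

£226.77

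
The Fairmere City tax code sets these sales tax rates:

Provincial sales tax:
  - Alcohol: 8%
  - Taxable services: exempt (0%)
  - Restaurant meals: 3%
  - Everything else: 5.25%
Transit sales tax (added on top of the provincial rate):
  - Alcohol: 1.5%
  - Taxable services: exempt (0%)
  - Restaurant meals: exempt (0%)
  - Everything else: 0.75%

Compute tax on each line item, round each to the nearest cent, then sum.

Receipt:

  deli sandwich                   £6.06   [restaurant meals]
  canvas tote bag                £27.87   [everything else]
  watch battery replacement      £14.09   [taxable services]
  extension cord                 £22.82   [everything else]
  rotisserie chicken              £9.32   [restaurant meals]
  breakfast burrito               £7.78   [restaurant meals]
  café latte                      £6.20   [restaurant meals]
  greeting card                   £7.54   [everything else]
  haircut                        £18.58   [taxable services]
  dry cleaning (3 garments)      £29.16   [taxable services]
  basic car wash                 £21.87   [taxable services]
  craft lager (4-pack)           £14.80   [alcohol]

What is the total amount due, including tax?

£191.87

Deli sandwich £6.06: restaurant meals → 3% + 0% transit = 3% → £0.18
Canvas tote bag £27.87: everything else → 5.25% + 0.75% transit = 6% → £1.67
Watch battery replacement £14.09: taxable services → 0% + 0% transit = 0% → £0.00
Extension cord £22.82: everything else → 5.25% + 0.75% transit = 6% → £1.37
Rotisserie chicken £9.32: restaurant meals → 3% + 0% transit = 3% → £0.28
Breakfast burrito £7.78: restaurant meals → 3% + 0% transit = 3% → £0.23
Café latte £6.20: restaurant meals → 3% + 0% transit = 3% → £0.19
Greeting card £7.54: everything else → 5.25% + 0.75% transit = 6% → £0.45
Haircut £18.58: taxable services → 0% + 0% transit = 0% → £0.00
Dry cleaning (3 garments) £29.16: taxable services → 0% + 0% transit = 0% → £0.00
Basic car wash £21.87: taxable services → 0% + 0% transit = 0% → £0.00
Craft lager (4-pack) £14.80: alcohol → 8% + 1.5% transit = 9.5% → £1.41
Subtotal = £186.09; tax = £5.78; total due = £191.87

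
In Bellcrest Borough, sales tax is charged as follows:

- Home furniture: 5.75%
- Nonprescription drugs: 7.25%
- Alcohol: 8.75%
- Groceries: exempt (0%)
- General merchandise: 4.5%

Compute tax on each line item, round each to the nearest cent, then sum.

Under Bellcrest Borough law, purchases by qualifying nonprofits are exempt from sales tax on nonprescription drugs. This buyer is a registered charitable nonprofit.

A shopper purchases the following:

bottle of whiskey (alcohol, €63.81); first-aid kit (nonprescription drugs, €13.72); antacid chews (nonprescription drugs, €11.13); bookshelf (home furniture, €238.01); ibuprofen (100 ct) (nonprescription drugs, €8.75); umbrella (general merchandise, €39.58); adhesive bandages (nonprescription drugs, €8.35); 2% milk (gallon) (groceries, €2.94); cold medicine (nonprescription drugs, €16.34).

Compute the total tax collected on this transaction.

Bottle of whiskey €63.81: alcohol → 8.75% → €5.58
First-aid kit €13.72: nonprescription drugs, buyer-exempt → 0% → €0.00
Antacid chews €11.13: nonprescription drugs, buyer-exempt → 0% → €0.00
Bookshelf €238.01: home furniture → 5.75% → €13.69
Ibuprofen (100 ct) €8.75: nonprescription drugs, buyer-exempt → 0% → €0.00
Umbrella €39.58: general merchandise → 4.5% → €1.78
Adhesive bandages €8.35: nonprescription drugs, buyer-exempt → 0% → €0.00
2% milk (gallon) €2.94: groceries → 0% → €0.00
Cold medicine €16.34: nonprescription drugs, buyer-exempt → 0% → €0.00
Total tax = €5.58 + €13.69 + €1.78 = €21.05

€21.05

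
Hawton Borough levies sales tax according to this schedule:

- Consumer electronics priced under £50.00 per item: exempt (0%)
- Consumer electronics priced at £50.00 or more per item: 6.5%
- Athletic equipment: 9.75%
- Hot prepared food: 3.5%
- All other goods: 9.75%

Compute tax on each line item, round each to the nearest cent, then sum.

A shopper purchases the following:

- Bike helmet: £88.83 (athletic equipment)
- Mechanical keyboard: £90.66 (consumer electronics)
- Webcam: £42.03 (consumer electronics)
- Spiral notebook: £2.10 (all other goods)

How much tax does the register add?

Bike helmet £88.83: athletic equipment → 9.75% → £8.66
Mechanical keyboard £90.66: consumer electronics, £50.00 or more → 6.5% → £5.89
Webcam £42.03: consumer electronics, under £50.00 → 0% → £0.00
Spiral notebook £2.10: all other goods → 9.75% → £0.20
Total tax = £8.66 + £5.89 + £0.20 = £14.75

£14.75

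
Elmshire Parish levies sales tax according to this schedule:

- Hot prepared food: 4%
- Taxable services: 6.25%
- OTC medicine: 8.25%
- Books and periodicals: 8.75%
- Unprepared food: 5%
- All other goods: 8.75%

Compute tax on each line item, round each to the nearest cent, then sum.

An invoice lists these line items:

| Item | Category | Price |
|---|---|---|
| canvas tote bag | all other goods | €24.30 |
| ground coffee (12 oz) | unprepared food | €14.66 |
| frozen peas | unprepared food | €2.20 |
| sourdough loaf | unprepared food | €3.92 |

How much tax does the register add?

€3.17

Canvas tote bag €24.30: all other goods → 8.75% → €2.13
Ground coffee (12 oz) €14.66: unprepared food → 5% → €0.73
Frozen peas €2.20: unprepared food → 5% → €0.11
Sourdough loaf €3.92: unprepared food → 5% → €0.20
Total tax = €2.13 + €0.73 + €0.11 + €0.20 = €3.17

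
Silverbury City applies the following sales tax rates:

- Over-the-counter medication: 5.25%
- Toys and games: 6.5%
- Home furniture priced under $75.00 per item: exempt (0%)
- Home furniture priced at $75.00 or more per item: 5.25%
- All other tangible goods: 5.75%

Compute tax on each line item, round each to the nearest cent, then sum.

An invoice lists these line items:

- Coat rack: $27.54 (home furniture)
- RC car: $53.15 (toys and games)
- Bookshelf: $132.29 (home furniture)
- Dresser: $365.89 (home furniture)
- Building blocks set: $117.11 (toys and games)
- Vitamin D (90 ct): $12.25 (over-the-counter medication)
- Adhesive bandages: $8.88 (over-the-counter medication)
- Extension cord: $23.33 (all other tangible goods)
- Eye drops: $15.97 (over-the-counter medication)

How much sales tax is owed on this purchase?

Coat rack $27.54: home furniture, under $75.00 → 0% → $0.00
RC car $53.15: toys and games → 6.5% → $3.45
Bookshelf $132.29: home furniture, $75.00 or more → 5.25% → $6.95
Dresser $365.89: home furniture, $75.00 or more → 5.25% → $19.21
Building blocks set $117.11: toys and games → 6.5% → $7.61
Vitamin D (90 ct) $12.25: over-the-counter medication → 5.25% → $0.64
Adhesive bandages $8.88: over-the-counter medication → 5.25% → $0.47
Extension cord $23.33: all other tangible goods → 5.75% → $1.34
Eye drops $15.97: over-the-counter medication → 5.25% → $0.84
Total tax = $3.45 + $6.95 + $19.21 + $7.61 + $0.64 + $0.47 + $1.34 + $0.84 = $40.51

$40.51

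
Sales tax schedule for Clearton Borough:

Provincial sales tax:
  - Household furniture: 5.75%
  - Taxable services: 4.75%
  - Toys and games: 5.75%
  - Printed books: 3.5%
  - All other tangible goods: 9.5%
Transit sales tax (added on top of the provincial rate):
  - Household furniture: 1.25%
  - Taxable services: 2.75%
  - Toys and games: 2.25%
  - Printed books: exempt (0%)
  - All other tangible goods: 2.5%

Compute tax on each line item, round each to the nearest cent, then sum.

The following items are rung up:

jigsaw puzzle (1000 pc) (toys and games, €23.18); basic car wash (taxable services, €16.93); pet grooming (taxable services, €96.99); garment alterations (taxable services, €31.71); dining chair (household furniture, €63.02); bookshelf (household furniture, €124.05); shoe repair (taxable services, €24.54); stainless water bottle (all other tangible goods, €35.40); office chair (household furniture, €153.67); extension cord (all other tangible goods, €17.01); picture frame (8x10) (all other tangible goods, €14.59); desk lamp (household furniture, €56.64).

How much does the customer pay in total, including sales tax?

Jigsaw puzzle (1000 pc) €23.18: toys and games → 5.75% + 2.25% transit = 8% → €1.85
Basic car wash €16.93: taxable services → 4.75% + 2.75% transit = 7.5% → €1.27
Pet grooming €96.99: taxable services → 4.75% + 2.75% transit = 7.5% → €7.27
Garment alterations €31.71: taxable services → 4.75% + 2.75% transit = 7.5% → €2.38
Dining chair €63.02: household furniture → 5.75% + 1.25% transit = 7% → €4.41
Bookshelf €124.05: household furniture → 5.75% + 1.25% transit = 7% → €8.68
Shoe repair €24.54: taxable services → 4.75% + 2.75% transit = 7.5% → €1.84
Stainless water bottle €35.40: all other tangible goods → 9.5% + 2.5% transit = 12% → €4.25
Office chair €153.67: household furniture → 5.75% + 1.25% transit = 7% → €10.76
Extension cord €17.01: all other tangible goods → 9.5% + 2.5% transit = 12% → €2.04
Picture frame (8x10) €14.59: all other tangible goods → 9.5% + 2.5% transit = 12% → €1.75
Desk lamp €56.64: household furniture → 5.75% + 1.25% transit = 7% → €3.96
Subtotal = €657.73; tax = €50.46; total due = €708.19

€708.19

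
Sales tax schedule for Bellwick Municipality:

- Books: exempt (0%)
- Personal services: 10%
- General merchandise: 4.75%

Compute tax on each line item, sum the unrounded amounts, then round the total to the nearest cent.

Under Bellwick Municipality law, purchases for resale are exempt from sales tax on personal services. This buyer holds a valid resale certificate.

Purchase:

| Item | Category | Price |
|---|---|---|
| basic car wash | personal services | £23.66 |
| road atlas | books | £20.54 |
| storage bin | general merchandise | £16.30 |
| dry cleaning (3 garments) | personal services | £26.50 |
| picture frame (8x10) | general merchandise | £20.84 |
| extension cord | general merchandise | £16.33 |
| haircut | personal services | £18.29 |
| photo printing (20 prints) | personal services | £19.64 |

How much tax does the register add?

£2.54

Basic car wash £23.66: personal services, buyer-exempt → 0% → £0.00
Road atlas £20.54: books → 0% → £0.00
Storage bin £16.30: general merchandise → 4.75% → £0.77425
Dry cleaning (3 garments) £26.50: personal services, buyer-exempt → 0% → £0.00
Picture frame (8x10) £20.84: general merchandise → 4.75% → £0.9899
Extension cord £16.33: general merchandise → 4.75% → £0.775675
Haircut £18.29: personal services, buyer-exempt → 0% → £0.00
Photo printing (20 prints) £19.64: personal services, buyer-exempt → 0% → £0.00
Unrounded tax sum = £2.539825 → £2.54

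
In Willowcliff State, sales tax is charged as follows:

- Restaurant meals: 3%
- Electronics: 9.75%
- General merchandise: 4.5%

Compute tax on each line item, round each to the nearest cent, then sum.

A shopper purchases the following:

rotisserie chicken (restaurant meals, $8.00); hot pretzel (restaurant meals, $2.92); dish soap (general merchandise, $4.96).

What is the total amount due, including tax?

Rotisserie chicken $8.00: restaurant meals → 3% → $0.24
Hot pretzel $2.92: restaurant meals → 3% → $0.09
Dish soap $4.96: general merchandise → 4.5% → $0.22
Subtotal = $15.88; tax = $0.55; total due = $16.43

$16.43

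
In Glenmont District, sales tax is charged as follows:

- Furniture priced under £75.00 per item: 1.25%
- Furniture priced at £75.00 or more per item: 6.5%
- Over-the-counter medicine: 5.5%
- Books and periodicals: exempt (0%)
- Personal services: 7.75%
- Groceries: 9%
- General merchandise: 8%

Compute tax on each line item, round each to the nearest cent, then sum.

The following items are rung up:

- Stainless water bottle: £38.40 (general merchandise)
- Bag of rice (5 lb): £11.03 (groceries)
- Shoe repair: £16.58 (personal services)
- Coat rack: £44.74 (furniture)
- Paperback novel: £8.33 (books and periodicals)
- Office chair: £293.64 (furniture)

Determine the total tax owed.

£24.99

Stainless water bottle £38.40: general merchandise → 8% → £3.07
Bag of rice (5 lb) £11.03: groceries → 9% → £0.99
Shoe repair £16.58: personal services → 7.75% → £1.28
Coat rack £44.74: furniture, under £75.00 → 1.25% → £0.56
Paperback novel £8.33: books and periodicals → 0% → £0.00
Office chair £293.64: furniture, £75.00 or more → 6.5% → £19.09
Total tax = £3.07 + £0.99 + £1.28 + £0.56 + £19.09 = £24.99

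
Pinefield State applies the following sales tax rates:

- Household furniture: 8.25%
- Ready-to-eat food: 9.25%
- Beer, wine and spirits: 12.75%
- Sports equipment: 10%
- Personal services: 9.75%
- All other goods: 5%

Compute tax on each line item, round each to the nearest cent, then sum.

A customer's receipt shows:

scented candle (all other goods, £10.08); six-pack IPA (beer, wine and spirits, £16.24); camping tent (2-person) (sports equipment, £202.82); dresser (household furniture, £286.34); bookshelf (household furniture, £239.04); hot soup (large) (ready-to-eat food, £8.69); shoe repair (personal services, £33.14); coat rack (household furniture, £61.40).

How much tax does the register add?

£75.29

Scented candle £10.08: all other goods → 5% → £0.50
Six-pack IPA £16.24: beer, wine and spirits → 12.75% → £2.07
Camping tent (2-person) £202.82: sports equipment → 10% → £20.28
Dresser £286.34: household furniture → 8.25% → £23.62
Bookshelf £239.04: household furniture → 8.25% → £19.72
Hot soup (large) £8.69: ready-to-eat food → 9.25% → £0.80
Shoe repair £33.14: personal services → 9.75% → £3.23
Coat rack £61.40: household furniture → 8.25% → £5.07
Total tax = £0.50 + £2.07 + £20.28 + £23.62 + £19.72 + £0.80 + £3.23 + £5.07 = £75.29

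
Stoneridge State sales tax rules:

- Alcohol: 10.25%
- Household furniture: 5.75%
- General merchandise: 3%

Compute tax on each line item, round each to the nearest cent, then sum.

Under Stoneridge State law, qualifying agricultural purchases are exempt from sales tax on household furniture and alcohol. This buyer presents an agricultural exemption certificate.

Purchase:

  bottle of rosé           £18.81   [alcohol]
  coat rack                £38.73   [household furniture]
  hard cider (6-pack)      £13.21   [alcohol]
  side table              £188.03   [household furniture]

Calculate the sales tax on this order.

Bottle of rosé £18.81: alcohol, buyer-exempt → 0% → £0.00
Coat rack £38.73: household furniture, buyer-exempt → 0% → £0.00
Hard cider (6-pack) £13.21: alcohol, buyer-exempt → 0% → £0.00
Side table £188.03: household furniture, buyer-exempt → 0% → £0.00
Total tax = £0.00

£0.00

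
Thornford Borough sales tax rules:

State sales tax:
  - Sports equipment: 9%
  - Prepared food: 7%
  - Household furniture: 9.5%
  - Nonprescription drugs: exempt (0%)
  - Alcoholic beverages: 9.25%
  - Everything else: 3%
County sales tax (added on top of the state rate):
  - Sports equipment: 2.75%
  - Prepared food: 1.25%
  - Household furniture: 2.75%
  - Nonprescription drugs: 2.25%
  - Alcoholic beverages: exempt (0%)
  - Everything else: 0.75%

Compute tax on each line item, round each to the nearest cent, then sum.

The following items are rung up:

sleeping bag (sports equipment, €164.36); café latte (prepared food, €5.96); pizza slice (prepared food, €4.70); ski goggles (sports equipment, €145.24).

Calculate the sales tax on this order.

Sleeping bag €164.36: sports equipment → 9% + 2.75% county = 11.75% → €19.31
Café latte €5.96: prepared food → 7% + 1.25% county = 8.25% → €0.49
Pizza slice €4.70: prepared food → 7% + 1.25% county = 8.25% → €0.39
Ski goggles €145.24: sports equipment → 9% + 2.75% county = 11.75% → €17.07
Total tax = €19.31 + €0.49 + €0.39 + €17.07 = €37.26

€37.26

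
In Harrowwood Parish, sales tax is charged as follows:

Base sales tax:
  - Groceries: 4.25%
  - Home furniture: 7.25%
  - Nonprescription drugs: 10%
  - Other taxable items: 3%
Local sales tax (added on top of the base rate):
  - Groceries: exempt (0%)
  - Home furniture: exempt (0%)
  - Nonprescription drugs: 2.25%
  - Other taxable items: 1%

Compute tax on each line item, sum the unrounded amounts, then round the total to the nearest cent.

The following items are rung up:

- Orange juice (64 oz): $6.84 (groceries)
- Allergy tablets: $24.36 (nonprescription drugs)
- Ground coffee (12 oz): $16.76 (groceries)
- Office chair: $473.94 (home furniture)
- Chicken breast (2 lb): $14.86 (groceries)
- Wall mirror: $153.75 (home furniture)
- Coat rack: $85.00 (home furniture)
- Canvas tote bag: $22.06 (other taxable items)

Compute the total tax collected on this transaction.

Orange juice (64 oz) $6.84: groceries → 4.25% + 0% local = 4.25% → $0.2907
Allergy tablets $24.36: nonprescription drugs → 10% + 2.25% local = 12.25% → $2.9841
Ground coffee (12 oz) $16.76: groceries → 4.25% + 0% local = 4.25% → $0.7123
Office chair $473.94: home furniture → 7.25% + 0% local = 7.25% → $34.36065
Chicken breast (2 lb) $14.86: groceries → 4.25% + 0% local = 4.25% → $0.63155
Wall mirror $153.75: home furniture → 7.25% + 0% local = 7.25% → $11.146875
Coat rack $85.00: home furniture → 7.25% + 0% local = 7.25% → $6.1625
Canvas tote bag $22.06: other taxable items → 3% + 1% local = 4% → $0.8824
Unrounded tax sum = $57.171075 → $57.17

$57.17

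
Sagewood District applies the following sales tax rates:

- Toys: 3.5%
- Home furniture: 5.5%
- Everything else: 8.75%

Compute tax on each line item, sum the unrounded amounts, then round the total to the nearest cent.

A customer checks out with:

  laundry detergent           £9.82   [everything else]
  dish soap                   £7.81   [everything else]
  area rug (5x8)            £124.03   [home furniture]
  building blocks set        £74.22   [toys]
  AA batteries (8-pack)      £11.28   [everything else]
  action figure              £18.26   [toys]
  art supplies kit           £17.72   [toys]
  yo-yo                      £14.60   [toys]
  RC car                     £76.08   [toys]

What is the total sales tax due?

Laundry detergent £9.82: everything else → 8.75% → £0.85925
Dish soap £7.81: everything else → 8.75% → £0.683375
Area rug (5x8) £124.03: home furniture → 5.5% → £6.82165
Building blocks set £74.22: toys → 3.5% → £2.5977
AA batteries (8-pack) £11.28: everything else → 8.75% → £0.987
Action figure £18.26: toys → 3.5% → £0.6391
Art supplies kit £17.72: toys → 3.5% → £0.6202
Yo-yo £14.60: toys → 3.5% → £0.511
RC car £76.08: toys → 3.5% → £2.6628
Unrounded tax sum = £16.382075 → £16.38

£16.38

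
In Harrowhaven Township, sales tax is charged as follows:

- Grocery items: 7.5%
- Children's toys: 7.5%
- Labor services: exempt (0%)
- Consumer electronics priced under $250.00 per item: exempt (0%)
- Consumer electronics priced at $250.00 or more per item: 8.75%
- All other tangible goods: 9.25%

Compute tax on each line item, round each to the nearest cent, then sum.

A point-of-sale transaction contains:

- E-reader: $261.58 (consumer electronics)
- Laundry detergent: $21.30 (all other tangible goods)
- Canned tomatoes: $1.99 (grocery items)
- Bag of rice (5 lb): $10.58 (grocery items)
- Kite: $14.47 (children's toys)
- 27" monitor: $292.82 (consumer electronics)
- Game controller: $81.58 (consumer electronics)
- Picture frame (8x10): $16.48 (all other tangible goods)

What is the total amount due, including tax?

E-reader $261.58: consumer electronics, $250.00 or more → 8.75% → $22.89
Laundry detergent $21.30: all other tangible goods → 9.25% → $1.97
Canned tomatoes $1.99: grocery items → 7.5% → $0.15
Bag of rice (5 lb) $10.58: grocery items → 7.5% → $0.79
Kite $14.47: children's toys → 7.5% → $1.09
27" monitor $292.82: consumer electronics, $250.00 or more → 8.75% → $25.62
Game controller $81.58: consumer electronics, under $250.00 → 0% → $0.00
Picture frame (8x10) $16.48: all other tangible goods → 9.25% → $1.52
Subtotal = $700.80; tax = $54.03; total due = $754.83

$754.83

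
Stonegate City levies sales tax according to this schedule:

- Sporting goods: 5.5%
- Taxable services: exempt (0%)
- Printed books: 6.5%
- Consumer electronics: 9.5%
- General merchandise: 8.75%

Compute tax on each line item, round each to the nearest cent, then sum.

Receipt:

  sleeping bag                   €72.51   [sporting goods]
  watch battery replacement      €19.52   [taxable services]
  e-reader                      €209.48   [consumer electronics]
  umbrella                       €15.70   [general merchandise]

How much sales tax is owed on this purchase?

Sleeping bag €72.51: sporting goods → 5.5% → €3.99
Watch battery replacement €19.52: taxable services → 0% → €0.00
E-reader €209.48: consumer electronics → 9.5% → €19.90
Umbrella €15.70: general merchandise → 8.75% → €1.37
Total tax = €3.99 + €19.90 + €1.37 = €25.26

€25.26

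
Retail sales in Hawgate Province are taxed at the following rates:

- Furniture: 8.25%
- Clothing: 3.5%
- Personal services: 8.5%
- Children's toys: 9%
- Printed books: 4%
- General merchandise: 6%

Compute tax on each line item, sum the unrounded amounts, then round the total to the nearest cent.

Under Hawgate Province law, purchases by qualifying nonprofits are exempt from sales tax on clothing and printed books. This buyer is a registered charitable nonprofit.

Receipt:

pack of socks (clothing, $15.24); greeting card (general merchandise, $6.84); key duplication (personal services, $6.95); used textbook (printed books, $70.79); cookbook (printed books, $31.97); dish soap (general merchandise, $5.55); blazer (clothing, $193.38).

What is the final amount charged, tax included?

Pack of socks $15.24: clothing, buyer-exempt → 0% → $0.00
Greeting card $6.84: general merchandise → 6% → $0.4104
Key duplication $6.95: personal services → 8.5% → $0.59075
Used textbook $70.79: printed books, buyer-exempt → 0% → $0.00
Cookbook $31.97: printed books, buyer-exempt → 0% → $0.00
Dish soap $5.55: general merchandise → 6% → $0.333
Blazer $193.38: clothing, buyer-exempt → 0% → $0.00
Subtotal = $330.72; unrounded tax = $1.33415 → $1.33; total due = $332.05

$332.05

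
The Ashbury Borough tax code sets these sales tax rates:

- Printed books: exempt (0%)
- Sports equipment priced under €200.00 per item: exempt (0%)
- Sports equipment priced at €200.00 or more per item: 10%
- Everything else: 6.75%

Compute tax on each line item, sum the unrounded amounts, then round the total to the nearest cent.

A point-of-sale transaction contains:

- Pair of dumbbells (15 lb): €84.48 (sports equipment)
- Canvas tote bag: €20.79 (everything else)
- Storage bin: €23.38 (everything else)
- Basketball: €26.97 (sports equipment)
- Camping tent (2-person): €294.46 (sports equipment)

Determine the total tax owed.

€32.43

Pair of dumbbells (15 lb) €84.48: sports equipment, under €200.00 → 0% → €0.00
Canvas tote bag €20.79: everything else → 6.75% → €1.403325
Storage bin €23.38: everything else → 6.75% → €1.57815
Basketball €26.97: sports equipment, under €200.00 → 0% → €0.00
Camping tent (2-person) €294.46: sports equipment, €200.00 or more → 10% → €29.446
Unrounded tax sum = €32.427475 → €32.43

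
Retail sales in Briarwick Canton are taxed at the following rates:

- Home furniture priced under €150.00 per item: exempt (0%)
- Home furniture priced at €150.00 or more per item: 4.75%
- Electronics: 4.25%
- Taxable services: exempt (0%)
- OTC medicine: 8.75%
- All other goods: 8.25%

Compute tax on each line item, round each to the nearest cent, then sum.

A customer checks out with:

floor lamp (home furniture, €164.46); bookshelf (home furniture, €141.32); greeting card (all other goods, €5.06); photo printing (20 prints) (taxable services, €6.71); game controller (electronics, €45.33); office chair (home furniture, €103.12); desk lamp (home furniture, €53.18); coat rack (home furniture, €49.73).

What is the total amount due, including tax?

€579.07

Floor lamp €164.46: home furniture, €150.00 or more → 4.75% → €7.81
Bookshelf €141.32: home furniture, under €150.00 → 0% → €0.00
Greeting card €5.06: all other goods → 8.25% → €0.42
Photo printing (20 prints) €6.71: taxable services → 0% → €0.00
Game controller €45.33: electronics → 4.25% → €1.93
Office chair €103.12: home furniture, under €150.00 → 0% → €0.00
Desk lamp €53.18: home furniture, under €150.00 → 0% → €0.00
Coat rack €49.73: home furniture, under €150.00 → 0% → €0.00
Subtotal = €568.91; tax = €10.16; total due = €579.07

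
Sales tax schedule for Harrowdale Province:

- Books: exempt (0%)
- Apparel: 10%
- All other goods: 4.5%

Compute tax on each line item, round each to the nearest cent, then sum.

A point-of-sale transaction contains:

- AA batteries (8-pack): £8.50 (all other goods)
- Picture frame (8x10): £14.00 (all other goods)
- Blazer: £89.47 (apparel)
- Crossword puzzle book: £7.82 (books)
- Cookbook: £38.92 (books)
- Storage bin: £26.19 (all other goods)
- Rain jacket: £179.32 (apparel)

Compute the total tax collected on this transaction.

£29.07

AA batteries (8-pack) £8.50: all other goods → 4.5% → £0.38
Picture frame (8x10) £14.00: all other goods → 4.5% → £0.63
Blazer £89.47: apparel → 10% → £8.95
Crossword puzzle book £7.82: books → 0% → £0.00
Cookbook £38.92: books → 0% → £0.00
Storage bin £26.19: all other goods → 4.5% → £1.18
Rain jacket £179.32: apparel → 10% → £17.93
Total tax = £0.38 + £0.63 + £8.95 + £1.18 + £17.93 = £29.07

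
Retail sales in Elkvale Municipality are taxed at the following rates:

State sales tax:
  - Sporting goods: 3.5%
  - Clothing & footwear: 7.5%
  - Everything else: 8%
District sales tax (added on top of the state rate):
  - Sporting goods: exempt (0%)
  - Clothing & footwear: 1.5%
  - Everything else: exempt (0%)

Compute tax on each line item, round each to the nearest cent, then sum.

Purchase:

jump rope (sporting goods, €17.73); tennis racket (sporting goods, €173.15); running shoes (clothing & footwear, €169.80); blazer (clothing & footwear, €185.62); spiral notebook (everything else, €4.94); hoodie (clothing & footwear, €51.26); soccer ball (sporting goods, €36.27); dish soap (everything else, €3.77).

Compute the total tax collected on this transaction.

€45.25

Jump rope €17.73: sporting goods → 3.5% + 0% district = 3.5% → €0.62
Tennis racket €173.15: sporting goods → 3.5% + 0% district = 3.5% → €6.06
Running shoes €169.80: clothing & footwear → 7.5% + 1.5% district = 9% → €15.28
Blazer €185.62: clothing & footwear → 7.5% + 1.5% district = 9% → €16.71
Spiral notebook €4.94: everything else → 8% + 0% district = 8% → €0.40
Hoodie €51.26: clothing & footwear → 7.5% + 1.5% district = 9% → €4.61
Soccer ball €36.27: sporting goods → 3.5% + 0% district = 3.5% → €1.27
Dish soap €3.77: everything else → 8% + 0% district = 8% → €0.30
Total tax = €0.62 + €6.06 + €15.28 + €16.71 + €0.40 + €4.61 + €1.27 + €0.30 = €45.25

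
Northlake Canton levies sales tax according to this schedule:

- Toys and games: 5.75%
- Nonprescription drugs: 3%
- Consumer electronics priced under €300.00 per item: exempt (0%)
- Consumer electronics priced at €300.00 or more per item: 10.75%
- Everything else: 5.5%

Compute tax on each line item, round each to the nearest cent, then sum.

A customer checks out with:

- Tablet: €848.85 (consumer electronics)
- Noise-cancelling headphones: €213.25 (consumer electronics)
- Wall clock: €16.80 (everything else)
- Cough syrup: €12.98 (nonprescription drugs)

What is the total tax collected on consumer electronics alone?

€91.25

Tablet €848.85: consumer electronics, €300.00 or more → 10.75% → €91.25
Noise-cancelling headphones €213.25: consumer electronics, under €300.00 → 0% → €0.00
Tax on consumer electronics = €91.25 + €0.00 = €91.25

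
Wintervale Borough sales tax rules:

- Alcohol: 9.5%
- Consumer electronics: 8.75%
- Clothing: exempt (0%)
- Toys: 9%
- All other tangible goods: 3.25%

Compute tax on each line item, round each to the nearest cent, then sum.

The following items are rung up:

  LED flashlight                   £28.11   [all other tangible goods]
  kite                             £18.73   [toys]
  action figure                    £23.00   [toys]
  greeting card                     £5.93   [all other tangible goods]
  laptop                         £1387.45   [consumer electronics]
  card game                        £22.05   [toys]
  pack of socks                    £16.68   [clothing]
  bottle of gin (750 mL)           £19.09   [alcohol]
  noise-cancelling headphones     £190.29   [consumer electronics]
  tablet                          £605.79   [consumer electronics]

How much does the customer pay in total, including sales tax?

£2516.83

LED flashlight £28.11: all other tangible goods → 3.25% → £0.91
Kite £18.73: toys → 9% → £1.69
Action figure £23.00: toys → 9% → £2.07
Greeting card £5.93: all other tangible goods → 3.25% → £0.19
Laptop £1387.45: consumer electronics → 8.75% → £121.40
Card game £22.05: toys → 9% → £1.98
Pack of socks £16.68: clothing → 0% → £0.00
Bottle of gin (750 mL) £19.09: alcohol → 9.5% → £1.81
Noise-cancelling headphones £190.29: consumer electronics → 8.75% → £16.65
Tablet £605.79: consumer electronics → 8.75% → £53.01
Subtotal = £2317.12; tax = £199.71; total due = £2516.83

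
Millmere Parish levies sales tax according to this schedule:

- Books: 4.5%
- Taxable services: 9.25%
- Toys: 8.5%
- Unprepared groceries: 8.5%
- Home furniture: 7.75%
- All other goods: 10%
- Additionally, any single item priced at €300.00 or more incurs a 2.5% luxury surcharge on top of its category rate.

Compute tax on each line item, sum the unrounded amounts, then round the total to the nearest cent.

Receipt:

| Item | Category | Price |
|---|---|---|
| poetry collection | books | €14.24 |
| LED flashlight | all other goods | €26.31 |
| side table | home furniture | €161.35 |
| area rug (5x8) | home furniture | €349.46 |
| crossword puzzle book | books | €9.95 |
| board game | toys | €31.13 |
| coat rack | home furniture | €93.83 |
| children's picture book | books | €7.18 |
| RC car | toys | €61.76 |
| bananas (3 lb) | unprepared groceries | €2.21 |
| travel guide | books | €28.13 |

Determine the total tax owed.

Poetry collection €14.24: books → 4.5% → €0.6408
LED flashlight €26.31: all other goods → 10% → €2.631
Side table €161.35: home furniture → 7.75% → €12.504625
Area rug (5x8) €349.46: home furniture → 7.75% + 2.5% surcharge = 10.25% → €35.81965
Crossword puzzle book €9.95: books → 4.5% → €0.44775
Board game €31.13: toys → 8.5% → €2.64605
Coat rack €93.83: home furniture → 7.75% → €7.271825
Children's picture book €7.18: books → 4.5% → €0.3231
RC car €61.76: toys → 8.5% → €5.2496
Bananas (3 lb) €2.21: unprepared groceries → 8.5% → €0.18785
Travel guide €28.13: books → 4.5% → €1.26585
Unrounded tax sum = €68.9881 → €68.99

€68.99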